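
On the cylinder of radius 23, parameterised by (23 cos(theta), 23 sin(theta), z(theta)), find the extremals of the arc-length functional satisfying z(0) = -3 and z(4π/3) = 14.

Parameterise the cylinder of radius R = 23 as
    r(θ) = (23 cos θ, 23 sin θ, z(θ)).
The arc-length element is
    ds = sqrt(529 + (dz/dθ)^2) dθ,
so the Lagrangian is L = sqrt(529 + z'^2).
L depends on z' only, not on z or θ, so ∂L/∂z = 0 and
    ∂L/∂z' = z' / sqrt(529 + z'^2).
The Euler-Lagrange equation gives
    d/dθ( z' / sqrt(529 + z'^2) ) = 0,
so z' is constant. Integrating once:
    z(θ) = a θ + b,
a helix on the cylinder (a straight line when the cylinder is unrolled). The constants a, b are determined by the endpoint conditions.
With endpoint conditions z(0) = -3 and z(4π/3) = 14: from z(0) = b we get b = -3, and a·4π/3 + -3 = 14 gives a = 51/(4π), so
    z(θ) = (51/(4π)) θ − 3.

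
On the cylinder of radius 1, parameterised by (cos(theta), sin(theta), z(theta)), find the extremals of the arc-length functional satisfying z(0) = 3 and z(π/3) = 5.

Parameterise the cylinder of radius R = 1 as
    r(θ) = (cos θ, sin θ, z(θ)).
The arc-length element is
    ds = sqrt(1 + (dz/dθ)^2) dθ,
so the Lagrangian is L = sqrt(1 + z'^2).
L depends on z' only, not on z or θ, so ∂L/∂z = 0 and
    ∂L/∂z' = z' / sqrt(1 + z'^2).
The Euler-Lagrange equation gives
    d/dθ( z' / sqrt(1 + z'^2) ) = 0,
so z' is constant. Integrating once:
    z(θ) = a θ + b,
a helix on the cylinder (a straight line when the cylinder is unrolled). The constants a, b are determined by the endpoint conditions.
With endpoint conditions z(0) = 3 and z(π/3) = 5: from z(0) = b we get b = 3, and a·π/3 + 3 = 5 gives a = 6/π, so
    z(θ) = (6/π) θ + 3.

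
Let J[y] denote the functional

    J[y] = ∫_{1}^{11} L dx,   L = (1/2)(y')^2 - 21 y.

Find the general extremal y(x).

The Lagrangian is L = (1/2)(y')^2 - 21 y.
∂L/∂y = -21.
∂L/∂y' = y'.
The Euler-Lagrange equation d/dx(∂L/∂y') − ∂L/∂y = 0 becomes:
    y'' + 21 = 0
General solution: y(x) = -(21/2) x^2 + A x + B, where A and B are arbitrary constants fixed by the endpoint conditions.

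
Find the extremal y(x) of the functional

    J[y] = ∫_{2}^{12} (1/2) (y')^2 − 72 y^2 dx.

The Lagrangian is L = (1/2) (y')^2 − 72 y^2.
Compute ∂L/∂y = -144y, ∂L/∂y' = y'.
The Euler-Lagrange equation d/dx(∂L/∂y') − ∂L/∂y = 0 reduces to
    y'' + 144 y = 0.
Its general solution is
    y(x) = A sin(12x) + B cos(12x),
with A, B fixed by the endpoint conditions.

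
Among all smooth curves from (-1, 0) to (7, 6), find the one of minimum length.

Arc-length functional: J[y] = ∫ sqrt(1 + (y')^2) dx.
Lagrangian L = sqrt(1 + (y')^2) has no explicit y dependence, so ∂L/∂y = 0 and the Euler-Lagrange equation gives
    d/dx( y' / sqrt(1 + (y')^2) ) = 0  ⇒  y' / sqrt(1 + (y')^2) = const.
Hence y' is constant, so y(x) is affine.
Fitting the endpoints (-1, 0) and (7, 6):
    slope m = (6 − 0) / (7 − (-1)) = 3/4,
    intercept c = 0 − m·(-1) = 3/4.
Extremal: y(x) = (3/4) x + 3/4.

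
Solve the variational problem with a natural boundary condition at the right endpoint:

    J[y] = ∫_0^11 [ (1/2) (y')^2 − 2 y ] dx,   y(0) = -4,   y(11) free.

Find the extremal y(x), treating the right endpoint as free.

The Lagrangian L = (1/2) (y')^2 − 2 y gives
    ∂L/∂y = −2,   ∂L/∂y' = y'.
Euler-Lagrange: d/dx(y') − (−2) = 0, i.e. y'' + 2 = 0, so
    y(x) = −(2/2) x^2 + C1 x + C2.
Fixed left endpoint y(0) = -4 ⇒ C2 = -4.
The right endpoint x = 11 is free, so the natural (transversality) condition is ∂L/∂y' |_{x=11} = 0, i.e. y'(11) = 0.
Compute y'(x) = −2 x + C1, so y'(11) = −22 + C1 = 0 ⇒ C1 = 22.
Therefore the extremal is
    y(x) = −x^2 + 22 x − 4.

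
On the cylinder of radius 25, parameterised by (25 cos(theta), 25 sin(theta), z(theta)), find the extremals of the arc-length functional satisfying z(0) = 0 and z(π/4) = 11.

Parameterise the cylinder of radius R = 25 as
    r(θ) = (25 cos θ, 25 sin θ, z(θ)).
The arc-length element is
    ds = sqrt(625 + (dz/dθ)^2) dθ,
so the Lagrangian is L = sqrt(625 + z'^2).
L depends on z' only, not on z or θ, so ∂L/∂z = 0 and
    ∂L/∂z' = z' / sqrt(625 + z'^2).
The Euler-Lagrange equation gives
    d/dθ( z' / sqrt(625 + z'^2) ) = 0,
so z' is constant. Integrating once:
    z(θ) = a θ + b,
a helix on the cylinder (a straight line when the cylinder is unrolled). The constants a, b are determined by the endpoint conditions.
With endpoint conditions z(0) = 0 and z(π/4) = 11: from z(0) = b we get b = 0, and a·π/4 + 0 = 11 gives a = 44/π, so
    z(θ) = (44/π) θ.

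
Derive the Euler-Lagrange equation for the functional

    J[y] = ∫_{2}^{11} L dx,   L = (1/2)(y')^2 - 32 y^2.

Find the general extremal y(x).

The Lagrangian is L = (1/2)(y')^2 - 32 y^2.
∂L/∂y = -64y.
∂L/∂y' = y'.
The Euler-Lagrange equation d/dx(∂L/∂y') − ∂L/∂y = 0 becomes:
    y'' + 64 y = 0
General solution: y(x) = A sin(8x) + B cos(8x), where A and B are arbitrary constants fixed by the endpoint conditions.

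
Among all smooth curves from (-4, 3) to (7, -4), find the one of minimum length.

Arc-length functional: J[y] = ∫ sqrt(1 + (y')^2) dx.
Lagrangian L = sqrt(1 + (y')^2) has no explicit y dependence, so ∂L/∂y = 0 and the Euler-Lagrange equation gives
    d/dx( y' / sqrt(1 + (y')^2) ) = 0  ⇒  y' / sqrt(1 + (y')^2) = const.
Hence y' is constant, so y(x) is affine.
Fitting the endpoints (-4, 3) and (7, -4):
    slope m = ((-4) − 3) / (7 − (-4)) = -7/11,
    intercept c = 3 − m·(-4) = 5/11.
Extremal: y(x) = (-7/11) x + 5/11.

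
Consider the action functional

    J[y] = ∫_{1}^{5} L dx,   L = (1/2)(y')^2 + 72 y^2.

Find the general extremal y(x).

The Lagrangian is L = (1/2)(y')^2 + 72 y^2.
∂L/∂y = 144y.
∂L/∂y' = y'.
The Euler-Lagrange equation d/dx(∂L/∂y') − ∂L/∂y = 0 becomes:
    y'' - 144 y = 0
General solution: y(x) = A e^(12x) + B e^(-12x), where A and B are arbitrary constants fixed by the endpoint conditions.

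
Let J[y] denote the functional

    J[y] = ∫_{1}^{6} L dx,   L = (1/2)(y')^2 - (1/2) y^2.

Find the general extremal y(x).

The Lagrangian is L = (1/2)(y')^2 - (1/2) y^2.
∂L/∂y = -y.
∂L/∂y' = y'.
The Euler-Lagrange equation d/dx(∂L/∂y') − ∂L/∂y = 0 becomes:
    y'' + y = 0
General solution: y(x) = A sin(x) + B cos(x), where A and B are arbitrary constants fixed by the endpoint conditions.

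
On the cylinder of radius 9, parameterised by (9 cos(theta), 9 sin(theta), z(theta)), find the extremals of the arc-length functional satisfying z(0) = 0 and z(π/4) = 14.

Parameterise the cylinder of radius R = 9 as
    r(θ) = (9 cos θ, 9 sin θ, z(θ)).
The arc-length element is
    ds = sqrt(81 + (dz/dθ)^2) dθ,
so the Lagrangian is L = sqrt(81 + z'^2).
L depends on z' only, not on z or θ, so ∂L/∂z = 0 and
    ∂L/∂z' = z' / sqrt(81 + z'^2).
The Euler-Lagrange equation gives
    d/dθ( z' / sqrt(81 + z'^2) ) = 0,
so z' is constant. Integrating once:
    z(θ) = a θ + b,
a helix on the cylinder (a straight line when the cylinder is unrolled). The constants a, b are determined by the endpoint conditions.
With endpoint conditions z(0) = 0 and z(π/4) = 14: from z(0) = b we get b = 0, and a·π/4 + 0 = 14 gives a = 56/π, so
    z(θ) = (56/π) θ.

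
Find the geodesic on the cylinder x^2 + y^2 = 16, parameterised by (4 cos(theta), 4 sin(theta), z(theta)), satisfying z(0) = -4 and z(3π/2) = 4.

Parameterise the cylinder of radius R = 4 as
    r(θ) = (4 cos θ, 4 sin θ, z(θ)).
The arc-length element is
    ds = sqrt(16 + (dz/dθ)^2) dθ,
so the Lagrangian is L = sqrt(16 + z'^2).
L depends on z' only, not on z or θ, so ∂L/∂z = 0 and
    ∂L/∂z' = z' / sqrt(16 + z'^2).
The Euler-Lagrange equation gives
    d/dθ( z' / sqrt(16 + z'^2) ) = 0,
so z' is constant. Integrating once:
    z(θ) = a θ + b,
a helix on the cylinder (a straight line when the cylinder is unrolled). The constants a, b are determined by the endpoint conditions.
With endpoint conditions z(0) = -4 and z(3π/2) = 4: from z(0) = b we get b = -4, and a·3π/2 + -4 = 4 gives a = 16/(3π), so
    z(θ) = (16/(3π)) θ − 4.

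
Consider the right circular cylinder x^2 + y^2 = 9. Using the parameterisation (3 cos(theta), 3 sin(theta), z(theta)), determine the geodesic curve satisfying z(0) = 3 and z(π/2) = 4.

Parameterise the cylinder of radius R = 3 as
    r(θ) = (3 cos θ, 3 sin θ, z(θ)).
The arc-length element is
    ds = sqrt(9 + (dz/dθ)^2) dθ,
so the Lagrangian is L = sqrt(9 + z'^2).
L depends on z' only, not on z or θ, so ∂L/∂z = 0 and
    ∂L/∂z' = z' / sqrt(9 + z'^2).
The Euler-Lagrange equation gives
    d/dθ( z' / sqrt(9 + z'^2) ) = 0,
so z' is constant. Integrating once:
    z(θ) = a θ + b,
a helix on the cylinder (a straight line when the cylinder is unrolled). The constants a, b are determined by the endpoint conditions.
With endpoint conditions z(0) = 3 and z(π/2) = 4: from z(0) = b we get b = 3, and a·π/2 + 3 = 4 gives a = 2/π, so
    z(θ) = (2/π) θ + 3.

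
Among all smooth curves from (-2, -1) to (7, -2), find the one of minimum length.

Arc-length functional: J[y] = ∫ sqrt(1 + (y')^2) dx.
Lagrangian L = sqrt(1 + (y')^2) has no explicit y dependence, so ∂L/∂y = 0 and the Euler-Lagrange equation gives
    d/dx( y' / sqrt(1 + (y')^2) ) = 0  ⇒  y' / sqrt(1 + (y')^2) = const.
Hence y' is constant, so y(x) is affine.
Fitting the endpoints (-2, -1) and (7, -2):
    slope m = ((-2) − (-1)) / (7 − (-2)) = -1/9,
    intercept c = (-1) − m·(-2) = -11/9.
Extremal: y(x) = (-1/9) x - 11/9.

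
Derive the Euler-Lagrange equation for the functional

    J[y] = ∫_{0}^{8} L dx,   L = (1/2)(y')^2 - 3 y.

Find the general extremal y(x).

The Lagrangian is L = (1/2)(y')^2 - 3 y.
∂L/∂y = -3.
∂L/∂y' = y'.
The Euler-Lagrange equation d/dx(∂L/∂y') − ∂L/∂y = 0 becomes:
    y'' + 3 = 0
General solution: y(x) = -(3/2) x^2 + A x + B, where A and B are arbitrary constants fixed by the endpoint conditions.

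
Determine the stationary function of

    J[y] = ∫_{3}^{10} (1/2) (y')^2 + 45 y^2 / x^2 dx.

The Lagrangian is L = (1/2) (y')^2 + 45 y^2 / x^2.
Compute ∂L/∂y = 90y/x^2, ∂L/∂y' = y'.
The Euler-Lagrange equation d/dx(∂L/∂y') − ∂L/∂y = 0 reduces to
    y'' − 90/x^2 · y = 0  (x > 0).
Its general solution is
    y(x) = A x^10 + B x^(-9),
with A, B fixed by the endpoint conditions.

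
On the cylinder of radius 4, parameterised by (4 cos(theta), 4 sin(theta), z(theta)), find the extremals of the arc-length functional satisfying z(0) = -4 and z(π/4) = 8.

Parameterise the cylinder of radius R = 4 as
    r(θ) = (4 cos θ, 4 sin θ, z(θ)).
The arc-length element is
    ds = sqrt(16 + (dz/dθ)^2) dθ,
so the Lagrangian is L = sqrt(16 + z'^2).
L depends on z' only, not on z or θ, so ∂L/∂z = 0 and
    ∂L/∂z' = z' / sqrt(16 + z'^2).
The Euler-Lagrange equation gives
    d/dθ( z' / sqrt(16 + z'^2) ) = 0,
so z' is constant. Integrating once:
    z(θ) = a θ + b,
a helix on the cylinder (a straight line when the cylinder is unrolled). The constants a, b are determined by the endpoint conditions.
With endpoint conditions z(0) = -4 and z(π/4) = 8: from z(0) = b we get b = -4, and a·π/4 + -4 = 8 gives a = 48/π, so
    z(θ) = (48/π) θ − 4.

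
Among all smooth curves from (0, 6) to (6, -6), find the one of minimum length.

Arc-length functional: J[y] = ∫ sqrt(1 + (y')^2) dx.
Lagrangian L = sqrt(1 + (y')^2) has no explicit y dependence, so ∂L/∂y = 0 and the Euler-Lagrange equation gives
    d/dx( y' / sqrt(1 + (y')^2) ) = 0  ⇒  y' / sqrt(1 + (y')^2) = const.
Hence y' is constant, so y(x) is affine.
Fitting the endpoints (0, 6) and (6, -6):
    slope m = ((-6) − 6) / (6 − 0) = -2,
    intercept c = 6 − m·0 = 6.
Extremal: y(x) = -2 x + 6.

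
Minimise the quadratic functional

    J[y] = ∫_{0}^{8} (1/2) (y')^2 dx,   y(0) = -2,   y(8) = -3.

The Lagrangian is L = (1/2) (y')^2.
Compute ∂L/∂y = 0, ∂L/∂y' = y'.
The Euler-Lagrange equation d/dx(∂L/∂y') − ∂L/∂y = 0 reduces to
    y'' = 0.
Its general solution is
    y(x) = A x + B,
with A, B fixed by the endpoint conditions.
Applying the endpoint conditions y(0) = -2 and y(8) = -3: solve A·0 + B = -2 and A·8 + B = -3. Subtracting gives A(8 − 0) = -3 − -2, so A = -1/8, and B = -2 − A·0 = -2. Therefore
    y(x) = (-1/8) x - 2.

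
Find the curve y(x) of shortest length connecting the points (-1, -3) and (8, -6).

Arc-length functional: J[y] = ∫ sqrt(1 + (y')^2) dx.
Lagrangian L = sqrt(1 + (y')^2) has no explicit y dependence, so ∂L/∂y = 0 and the Euler-Lagrange equation gives
    d/dx( y' / sqrt(1 + (y')^2) ) = 0  ⇒  y' / sqrt(1 + (y')^2) = const.
Hence y' is constant, so y(x) is affine.
Fitting the endpoints (-1, -3) and (8, -6):
    slope m = ((-6) − (-3)) / (8 − (-1)) = -1/3,
    intercept c = (-3) − m·(-1) = -10/3.
Extremal: y(x) = (-1/3) x - 10/3.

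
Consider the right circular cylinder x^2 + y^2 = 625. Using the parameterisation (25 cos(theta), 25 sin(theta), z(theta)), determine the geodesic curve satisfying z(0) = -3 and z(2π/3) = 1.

Parameterise the cylinder of radius R = 25 as
    r(θ) = (25 cos θ, 25 sin θ, z(θ)).
The arc-length element is
    ds = sqrt(625 + (dz/dθ)^2) dθ,
so the Lagrangian is L = sqrt(625 + z'^2).
L depends on z' only, not on z or θ, so ∂L/∂z = 0 and
    ∂L/∂z' = z' / sqrt(625 + z'^2).
The Euler-Lagrange equation gives
    d/dθ( z' / sqrt(625 + z'^2) ) = 0,
so z' is constant. Integrating once:
    z(θ) = a θ + b,
a helix on the cylinder (a straight line when the cylinder is unrolled). The constants a, b are determined by the endpoint conditions.
With endpoint conditions z(0) = -3 and z(2π/3) = 1: from z(0) = b we get b = -3, and a·2π/3 + -3 = 1 gives a = 6/π, so
    z(θ) = (6/π) θ − 3.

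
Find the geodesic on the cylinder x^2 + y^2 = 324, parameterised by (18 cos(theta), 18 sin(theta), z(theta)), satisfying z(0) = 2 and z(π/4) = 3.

Parameterise the cylinder of radius R = 18 as
    r(θ) = (18 cos θ, 18 sin θ, z(θ)).
The arc-length element is
    ds = sqrt(324 + (dz/dθ)^2) dθ,
so the Lagrangian is L = sqrt(324 + z'^2).
L depends on z' only, not on z or θ, so ∂L/∂z = 0 and
    ∂L/∂z' = z' / sqrt(324 + z'^2).
The Euler-Lagrange equation gives
    d/dθ( z' / sqrt(324 + z'^2) ) = 0,
so z' is constant. Integrating once:
    z(θ) = a θ + b,
a helix on the cylinder (a straight line when the cylinder is unrolled). The constants a, b are determined by the endpoint conditions.
With endpoint conditions z(0) = 2 and z(π/4) = 3: from z(0) = b we get b = 2, and a·π/4 + 2 = 3 gives a = 4/π, so
    z(θ) = (4/π) θ + 2.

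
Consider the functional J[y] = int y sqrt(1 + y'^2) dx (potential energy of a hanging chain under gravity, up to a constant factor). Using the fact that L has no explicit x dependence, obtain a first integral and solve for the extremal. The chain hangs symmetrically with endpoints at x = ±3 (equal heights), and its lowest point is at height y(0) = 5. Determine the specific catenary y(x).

The Lagrangian L(y, y') = y sqrt(1 + y'^2) has no explicit x dependence, so the Beltrami identity applies:
    L − y' ∂L/∂y' = C.
Compute ∂L/∂y' = y · y' / sqrt(1 + y'^2). Then
    L − y' ∂L/∂y'
    = y sqrt(1 + y'^2) − y · y'^2 / sqrt(1 + y'^2)
    = y (1 + y'^2 − y'^2) / sqrt(1 + y'^2)
    = y / sqrt(1 + y'^2) = C.
Squaring gives y^2 = C^2 (1 + y'^2), i.e.
    y'^2 = y^2 / C^2 − 1.
Separating variables,
    dy / sqrt(y^2 − C^2) = dx / C,
and integrating gives arccosh(y / C) = (x − a)/C, so
    y(x) = C cosh((x − a)/C),
the catenary. The constants C and a are fixed by the two endpoint conditions (and, for the hanging-chain problem, the length constraint selects C).
Now fit the given data. The endpoints x = ±3 are symmetric at equal height, so the catenary is even about its minimum: a = 0 and y(x) = C cosh(x/C). The lowest point is y(0) = C cosh(0) = C, and we are told y(0) = 5, so C = 5. Therefore
    y(x) = 5 cosh(x/5),
and at the endpoints
    y(±3) = 5 cosh(3/5).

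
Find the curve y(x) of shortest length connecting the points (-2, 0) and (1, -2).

Arc-length functional: J[y] = ∫ sqrt(1 + (y')^2) dx.
Lagrangian L = sqrt(1 + (y')^2) has no explicit y dependence, so ∂L/∂y = 0 and the Euler-Lagrange equation gives
    d/dx( y' / sqrt(1 + (y')^2) ) = 0  ⇒  y' / sqrt(1 + (y')^2) = const.
Hence y' is constant, so y(x) is affine.
Fitting the endpoints (-2, 0) and (1, -2):
    slope m = ((-2) − 0) / (1 − (-2)) = -2/3,
    intercept c = 0 − m·(-2) = -4/3.
Extremal: y(x) = (-2/3) x - 4/3.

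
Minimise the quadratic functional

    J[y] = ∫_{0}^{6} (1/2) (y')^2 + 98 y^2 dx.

The Lagrangian is L = (1/2) (y')^2 + 98 y^2.
Compute ∂L/∂y = 196y, ∂L/∂y' = y'.
The Euler-Lagrange equation d/dx(∂L/∂y') − ∂L/∂y = 0 reduces to
    y'' − 196 y = 0.
Its general solution is
    y(x) = A e^(14x) + B e^(−14x),
with A, B fixed by the endpoint conditions.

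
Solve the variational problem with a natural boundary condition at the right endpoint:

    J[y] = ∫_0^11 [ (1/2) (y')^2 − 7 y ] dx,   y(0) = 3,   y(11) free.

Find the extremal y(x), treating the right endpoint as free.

The Lagrangian L = (1/2) (y')^2 − 7 y gives
    ∂L/∂y = −7,   ∂L/∂y' = y'.
Euler-Lagrange: d/dx(y') − (−7) = 0, i.e. y'' + 7 = 0, so
    y(x) = −(7/2) x^2 + C1 x + C2.
Fixed left endpoint y(0) = 3 ⇒ C2 = 3.
The right endpoint x = 11 is free, so the natural (transversality) condition is ∂L/∂y' |_{x=11} = 0, i.e. y'(11) = 0.
Compute y'(x) = −7 x + C1, so y'(11) = −77 + C1 = 0 ⇒ C1 = 77.
Therefore the extremal is
    y(x) = −(7/2) x^2 + 77 x + 3.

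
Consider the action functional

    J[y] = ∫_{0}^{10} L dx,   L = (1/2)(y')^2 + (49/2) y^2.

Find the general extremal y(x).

The Lagrangian is L = (1/2)(y')^2 + (49/2) y^2.
∂L/∂y = 49y.
∂L/∂y' = y'.
The Euler-Lagrange equation d/dx(∂L/∂y') − ∂L/∂y = 0 becomes:
    y'' - 49 y = 0
General solution: y(x) = A e^(7x) + B e^(-7x), where A and B are arbitrary constants fixed by the endpoint conditions.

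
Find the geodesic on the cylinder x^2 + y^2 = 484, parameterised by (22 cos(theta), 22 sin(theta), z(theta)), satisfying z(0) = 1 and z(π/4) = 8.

Parameterise the cylinder of radius R = 22 as
    r(θ) = (22 cos θ, 22 sin θ, z(θ)).
The arc-length element is
    ds = sqrt(484 + (dz/dθ)^2) dθ,
so the Lagrangian is L = sqrt(484 + z'^2).
L depends on z' only, not on z or θ, so ∂L/∂z = 0 and
    ∂L/∂z' = z' / sqrt(484 + z'^2).
The Euler-Lagrange equation gives
    d/dθ( z' / sqrt(484 + z'^2) ) = 0,
so z' is constant. Integrating once:
    z(θ) = a θ + b,
a helix on the cylinder (a straight line when the cylinder is unrolled). The constants a, b are determined by the endpoint conditions.
With endpoint conditions z(0) = 1 and z(π/4) = 8: from z(0) = b we get b = 1, and a·π/4 + 1 = 8 gives a = 28/π, so
    z(θ) = (28/π) θ + 1.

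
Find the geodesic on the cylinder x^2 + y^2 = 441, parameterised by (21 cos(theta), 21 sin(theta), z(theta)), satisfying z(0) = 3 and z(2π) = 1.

Parameterise the cylinder of radius R = 21 as
    r(θ) = (21 cos θ, 21 sin θ, z(θ)).
The arc-length element is
    ds = sqrt(441 + (dz/dθ)^2) dθ,
so the Lagrangian is L = sqrt(441 + z'^2).
L depends on z' only, not on z or θ, so ∂L/∂z = 0 and
    ∂L/∂z' = z' / sqrt(441 + z'^2).
The Euler-Lagrange equation gives
    d/dθ( z' / sqrt(441 + z'^2) ) = 0,
so z' is constant. Integrating once:
    z(θ) = a θ + b,
a helix on the cylinder (a straight line when the cylinder is unrolled). The constants a, b are determined by the endpoint conditions.
With endpoint conditions z(0) = 3 and z(2π) = 1: from z(0) = b we get b = 3, and a·2π + 3 = 1 gives a = -1/π, so
    z(θ) = (-1/π) θ + 3.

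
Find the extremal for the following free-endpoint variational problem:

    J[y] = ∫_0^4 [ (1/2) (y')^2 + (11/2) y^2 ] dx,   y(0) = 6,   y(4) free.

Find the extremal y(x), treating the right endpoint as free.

The Lagrangian L = (1/2) (y')^2 + (11/2) y^2 gives
    ∂L/∂y = 11 y,   ∂L/∂y' = y'.
Euler-Lagrange: y'' − 11 y = 0.
With k = sqrt(11), the general solution is
    y(x) = A cosh(sqrt(11) x) + B sinh(sqrt(11) x).
Fixed left endpoint y(0) = 6 ⇒ A = 6.
The right endpoint x = 4 is free, so the natural (transversality) condition is ∂L/∂y' |_{x=4} = 0, i.e. y'(4) = 0.
Compute y'(x) = A k sinh(k x) + B k cosh(k x), so
    y'(4) = A k sinh(k·4) + B k cosh(k·4) = 0
    ⇒ B = −A tanh(k·4) = − 6 tanh(sqrt(11)·4).
Therefore the extremal is
    y(x) = 6 cosh(sqrt(11) x) − 6 tanh(sqrt(11)·4) sinh(sqrt(11) x).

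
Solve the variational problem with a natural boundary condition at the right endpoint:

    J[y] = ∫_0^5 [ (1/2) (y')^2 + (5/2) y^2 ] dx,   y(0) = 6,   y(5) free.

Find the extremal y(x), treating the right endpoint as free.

The Lagrangian L = (1/2) (y')^2 + (5/2) y^2 gives
    ∂L/∂y = 5 y,   ∂L/∂y' = y'.
Euler-Lagrange: y'' − 5 y = 0.
With k = sqrt(5), the general solution is
    y(x) = A cosh(sqrt(5) x) + B sinh(sqrt(5) x).
Fixed left endpoint y(0) = 6 ⇒ A = 6.
The right endpoint x = 5 is free, so the natural (transversality) condition is ∂L/∂y' |_{x=5} = 0, i.e. y'(5) = 0.
Compute y'(x) = A k sinh(k x) + B k cosh(k x), so
    y'(5) = A k sinh(k·5) + B k cosh(k·5) = 0
    ⇒ B = −A tanh(k·5) = − 6 tanh(sqrt(5)·5).
Therefore the extremal is
    y(x) = 6 cosh(sqrt(5) x) − 6 tanh(sqrt(5)·5) sinh(sqrt(5) x).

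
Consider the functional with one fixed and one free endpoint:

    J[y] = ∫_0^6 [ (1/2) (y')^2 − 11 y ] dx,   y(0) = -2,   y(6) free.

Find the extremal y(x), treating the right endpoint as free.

The Lagrangian L = (1/2) (y')^2 − 11 y gives
    ∂L/∂y = −11,   ∂L/∂y' = y'.
Euler-Lagrange: d/dx(y') − (−11) = 0, i.e. y'' + 11 = 0, so
    y(x) = −(11/2) x^2 + C1 x + C2.
Fixed left endpoint y(0) = -2 ⇒ C2 = -2.
The right endpoint x = 6 is free, so the natural (transversality) condition is ∂L/∂y' |_{x=6} = 0, i.e. y'(6) = 0.
Compute y'(x) = −11 x + C1, so y'(6) = −66 + C1 = 0 ⇒ C1 = 66.
Therefore the extremal is
    y(x) = −(11/2) x^2 + 66 x − 2.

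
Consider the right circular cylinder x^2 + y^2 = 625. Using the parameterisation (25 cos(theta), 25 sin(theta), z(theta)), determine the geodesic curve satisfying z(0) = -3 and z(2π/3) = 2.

Parameterise the cylinder of radius R = 25 as
    r(θ) = (25 cos θ, 25 sin θ, z(θ)).
The arc-length element is
    ds = sqrt(625 + (dz/dθ)^2) dθ,
so the Lagrangian is L = sqrt(625 + z'^2).
L depends on z' only, not on z or θ, so ∂L/∂z = 0 and
    ∂L/∂z' = z' / sqrt(625 + z'^2).
The Euler-Lagrange equation gives
    d/dθ( z' / sqrt(625 + z'^2) ) = 0,
so z' is constant. Integrating once:
    z(θ) = a θ + b,
a helix on the cylinder (a straight line when the cylinder is unrolled). The constants a, b are determined by the endpoint conditions.
With endpoint conditions z(0) = -3 and z(2π/3) = 2: from z(0) = b we get b = -3, and a·2π/3 + -3 = 2 gives a = 15/(2π), so
    z(θ) = (15/(2π)) θ − 3.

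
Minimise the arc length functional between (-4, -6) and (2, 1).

Arc-length functional: J[y] = ∫ sqrt(1 + (y')^2) dx.
Lagrangian L = sqrt(1 + (y')^2) has no explicit y dependence, so ∂L/∂y = 0 and the Euler-Lagrange equation gives
    d/dx( y' / sqrt(1 + (y')^2) ) = 0  ⇒  y' / sqrt(1 + (y')^2) = const.
Hence y' is constant, so y(x) is affine.
Fitting the endpoints (-4, -6) and (2, 1):
    slope m = (1 − (-6)) / (2 − (-4)) = 7/6,
    intercept c = (-6) − m·(-4) = -4/3.
Extremal: y(x) = (7/6) x - 4/3.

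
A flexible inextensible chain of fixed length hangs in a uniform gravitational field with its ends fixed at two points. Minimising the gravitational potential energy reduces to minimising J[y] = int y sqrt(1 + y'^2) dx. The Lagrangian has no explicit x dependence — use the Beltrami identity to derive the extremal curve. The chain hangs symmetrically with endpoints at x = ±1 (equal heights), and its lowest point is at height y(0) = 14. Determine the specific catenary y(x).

The Lagrangian L(y, y') = y sqrt(1 + y'^2) has no explicit x dependence, so the Beltrami identity applies:
    L − y' ∂L/∂y' = C.
Compute ∂L/∂y' = y · y' / sqrt(1 + y'^2). Then
    L − y' ∂L/∂y'
    = y sqrt(1 + y'^2) − y · y'^2 / sqrt(1 + y'^2)
    = y (1 + y'^2 − y'^2) / sqrt(1 + y'^2)
    = y / sqrt(1 + y'^2) = C.
Squaring gives y^2 = C^2 (1 + y'^2), i.e.
    y'^2 = y^2 / C^2 − 1.
Separating variables,
    dy / sqrt(y^2 − C^2) = dx / C,
and integrating gives arccosh(y / C) = (x − a)/C, so
    y(x) = C cosh((x − a)/C),
the catenary. The constants C and a are fixed by the two endpoint conditions (and, for the hanging-chain problem, the length constraint selects C).
Now fit the given data. The endpoints x = ±1 are symmetric at equal height, so the catenary is even about its minimum: a = 0 and y(x) = C cosh(x/C). The lowest point is y(0) = C cosh(0) = C, and we are told y(0) = 14, so C = 14. Therefore
    y(x) = 14 cosh(x/14),
and at the endpoints
    y(±1) = 14 cosh(1/14).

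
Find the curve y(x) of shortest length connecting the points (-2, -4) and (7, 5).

Arc-length functional: J[y] = ∫ sqrt(1 + (y')^2) dx.
Lagrangian L = sqrt(1 + (y')^2) has no explicit y dependence, so ∂L/∂y = 0 and the Euler-Lagrange equation gives
    d/dx( y' / sqrt(1 + (y')^2) ) = 0  ⇒  y' / sqrt(1 + (y')^2) = const.
Hence y' is constant, so y(x) is affine.
Fitting the endpoints (-2, -4) and (7, 5):
    slope m = (5 − (-4)) / (7 − (-2)) = 1,
    intercept c = (-4) − m·(-2) = -2.
Extremal: y(x) = x - 2.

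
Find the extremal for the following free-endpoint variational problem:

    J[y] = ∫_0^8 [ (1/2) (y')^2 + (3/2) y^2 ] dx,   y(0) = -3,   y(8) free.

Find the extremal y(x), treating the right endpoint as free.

The Lagrangian L = (1/2) (y')^2 + (3/2) y^2 gives
    ∂L/∂y = 3 y,   ∂L/∂y' = y'.
Euler-Lagrange: y'' − 3 y = 0.
With k = sqrt(3), the general solution is
    y(x) = A cosh(sqrt(3) x) + B sinh(sqrt(3) x).
Fixed left endpoint y(0) = -3 ⇒ A = -3.
The right endpoint x = 8 is free, so the natural (transversality) condition is ∂L/∂y' |_{x=8} = 0, i.e. y'(8) = 0.
Compute y'(x) = A k sinh(k x) + B k cosh(k x), so
    y'(8) = A k sinh(k·8) + B k cosh(k·8) = 0
    ⇒ B = −A tanh(k·8) = 3 tanh(sqrt(3)·8).
Therefore the extremal is
    y(x) = −3 cosh(sqrt(3) x) + 3 tanh(sqrt(3)·8) sinh(sqrt(3) x).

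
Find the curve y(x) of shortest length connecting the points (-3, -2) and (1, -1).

Arc-length functional: J[y] = ∫ sqrt(1 + (y')^2) dx.
Lagrangian L = sqrt(1 + (y')^2) has no explicit y dependence, so ∂L/∂y = 0 and the Euler-Lagrange equation gives
    d/dx( y' / sqrt(1 + (y')^2) ) = 0  ⇒  y' / sqrt(1 + (y')^2) = const.
Hence y' is constant, so y(x) is affine.
Fitting the endpoints (-3, -2) and (1, -1):
    slope m = ((-1) − (-2)) / (1 − (-3)) = 1/4,
    intercept c = (-2) − m·(-3) = -5/4.
Extremal: y(x) = (1/4) x - 5/4.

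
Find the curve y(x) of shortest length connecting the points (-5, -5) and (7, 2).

Arc-length functional: J[y] = ∫ sqrt(1 + (y')^2) dx.
Lagrangian L = sqrt(1 + (y')^2) has no explicit y dependence, so ∂L/∂y = 0 and the Euler-Lagrange equation gives
    d/dx( y' / sqrt(1 + (y')^2) ) = 0  ⇒  y' / sqrt(1 + (y')^2) = const.
Hence y' is constant, so y(x) is affine.
Fitting the endpoints (-5, -5) and (7, 2):
    slope m = (2 − (-5)) / (7 − (-5)) = 7/12,
    intercept c = (-5) − m·(-5) = -25/12.
Extremal: y(x) = (7/12) x - 25/12.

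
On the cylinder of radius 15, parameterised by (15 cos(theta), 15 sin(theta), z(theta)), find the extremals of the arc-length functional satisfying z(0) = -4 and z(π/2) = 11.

Parameterise the cylinder of radius R = 15 as
    r(θ) = (15 cos θ, 15 sin θ, z(θ)).
The arc-length element is
    ds = sqrt(225 + (dz/dθ)^2) dθ,
so the Lagrangian is L = sqrt(225 + z'^2).
L depends on z' only, not on z or θ, so ∂L/∂z = 0 and
    ∂L/∂z' = z' / sqrt(225 + z'^2).
The Euler-Lagrange equation gives
    d/dθ( z' / sqrt(225 + z'^2) ) = 0,
so z' is constant. Integrating once:
    z(θ) = a θ + b,
a helix on the cylinder (a straight line when the cylinder is unrolled). The constants a, b are determined by the endpoint conditions.
With endpoint conditions z(0) = -4 and z(π/2) = 11: from z(0) = b we get b = -4, and a·π/2 + -4 = 11 gives a = 30/π, so
    z(θ) = (30/π) θ − 4.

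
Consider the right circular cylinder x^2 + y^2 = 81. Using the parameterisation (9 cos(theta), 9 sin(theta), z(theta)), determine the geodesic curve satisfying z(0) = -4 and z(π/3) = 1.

Parameterise the cylinder of radius R = 9 as
    r(θ) = (9 cos θ, 9 sin θ, z(θ)).
The arc-length element is
    ds = sqrt(81 + (dz/dθ)^2) dθ,
so the Lagrangian is L = sqrt(81 + z'^2).
L depends on z' only, not on z or θ, so ∂L/∂z = 0 and
    ∂L/∂z' = z' / sqrt(81 + z'^2).
The Euler-Lagrange equation gives
    d/dθ( z' / sqrt(81 + z'^2) ) = 0,
so z' is constant. Integrating once:
    z(θ) = a θ + b,
a helix on the cylinder (a straight line when the cylinder is unrolled). The constants a, b are determined by the endpoint conditions.
With endpoint conditions z(0) = -4 and z(π/3) = 1: from z(0) = b we get b = -4, and a·π/3 + -4 = 1 gives a = 15/π, so
    z(θ) = (15/π) θ − 4.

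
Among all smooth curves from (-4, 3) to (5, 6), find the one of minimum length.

Arc-length functional: J[y] = ∫ sqrt(1 + (y')^2) dx.
Lagrangian L = sqrt(1 + (y')^2) has no explicit y dependence, so ∂L/∂y = 0 and the Euler-Lagrange equation gives
    d/dx( y' / sqrt(1 + (y')^2) ) = 0  ⇒  y' / sqrt(1 + (y')^2) = const.
Hence y' is constant, so y(x) is affine.
Fitting the endpoints (-4, 3) and (5, 6):
    slope m = (6 − 3) / (5 − (-4)) = 1/3,
    intercept c = 3 − m·(-4) = 13/3.
Extremal: y(x) = (1/3) x + 13/3.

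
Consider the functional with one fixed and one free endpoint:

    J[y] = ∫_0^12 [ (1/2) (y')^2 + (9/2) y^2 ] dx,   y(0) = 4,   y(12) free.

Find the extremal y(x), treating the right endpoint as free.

The Lagrangian L = (1/2) (y')^2 + (9/2) y^2 gives
    ∂L/∂y = 9 y,   ∂L/∂y' = y'.
Euler-Lagrange: y'' − 9 y = 0.
With k = 3, the general solution is
    y(x) = A cosh(3 x) + B sinh(3 x).
Fixed left endpoint y(0) = 4 ⇒ A = 4.
The right endpoint x = 12 is free, so the natural (transversality) condition is ∂L/∂y' |_{x=12} = 0, i.e. y'(12) = 0.
Compute y'(x) = A k sinh(k x) + B k cosh(k x), so
    y'(12) = A k sinh(k·12) + B k cosh(k·12) = 0
    ⇒ B = −A tanh(k·12) = − 4 tanh(3·12).
Therefore the extremal is
    y(x) = 4 cosh(3 x) − 4 tanh(3·12) sinh(3 x).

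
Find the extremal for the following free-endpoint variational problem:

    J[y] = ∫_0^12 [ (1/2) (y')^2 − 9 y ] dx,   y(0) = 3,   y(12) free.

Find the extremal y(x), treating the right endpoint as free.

The Lagrangian L = (1/2) (y')^2 − 9 y gives
    ∂L/∂y = −9,   ∂L/∂y' = y'.
Euler-Lagrange: d/dx(y') − (−9) = 0, i.e. y'' + 9 = 0, so
    y(x) = −(9/2) x^2 + C1 x + C2.
Fixed left endpoint y(0) = 3 ⇒ C2 = 3.
The right endpoint x = 12 is free, so the natural (transversality) condition is ∂L/∂y' |_{x=12} = 0, i.e. y'(12) = 0.
Compute y'(x) = −9 x + C1, so y'(12) = −108 + C1 = 0 ⇒ C1 = 108.
Therefore the extremal is
    y(x) = −(9/2) x^2 + 108 x + 3.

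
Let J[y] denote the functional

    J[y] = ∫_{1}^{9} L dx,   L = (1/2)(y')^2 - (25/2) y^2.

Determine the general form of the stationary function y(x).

The Lagrangian is L = (1/2)(y')^2 - (25/2) y^2.
∂L/∂y = -25y.
∂L/∂y' = y'.
The Euler-Lagrange equation d/dx(∂L/∂y') − ∂L/∂y = 0 becomes:
    y'' + 25 y = 0
General solution: y(x) = A sin(5x) + B cos(5x), where A and B are arbitrary constants fixed by the endpoint conditions.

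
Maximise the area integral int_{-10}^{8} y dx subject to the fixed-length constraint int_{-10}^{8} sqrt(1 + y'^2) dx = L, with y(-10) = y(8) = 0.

Set up the augmented Lagrangian using a multiplier λ for the length constraint:
    F(y, y') = y − λ sqrt(1 + y'^2).
F has no explicit x dependence, so the Beltrami identity yields a first integral
    F − y' ∂F/∂y' = C.
Compute ∂F/∂y' = −λ y' / sqrt(1 + y'^2). Then
    y − λ sqrt(1 + y'^2) + λ y'^2 / sqrt(1 + y'^2) = C
    ⇒  y − λ / sqrt(1 + y'^2) = C.
Solving for y' and integrating gives
    (x − a)^2 + (y − b)^2 = λ^2,
a circular arc of radius λ. The constants a, b are determined by the endpoint conditions y(-10) = y(8) = 0, and λ is fixed implicitly by the length constraint
    ∫_{-10}^{8} sqrt(1 + y'^2) dx = L.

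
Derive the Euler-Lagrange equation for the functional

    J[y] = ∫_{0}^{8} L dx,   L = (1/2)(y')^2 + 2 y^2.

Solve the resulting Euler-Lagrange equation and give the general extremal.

The Lagrangian is L = (1/2)(y')^2 + 2 y^2.
∂L/∂y = 4y.
∂L/∂y' = y'.
The Euler-Lagrange equation d/dx(∂L/∂y') − ∂L/∂y = 0 becomes:
    y'' - 4 y = 0
General solution: y(x) = A e^(2x) + B e^(-2x), where A and B are arbitrary constants fixed by the endpoint conditions.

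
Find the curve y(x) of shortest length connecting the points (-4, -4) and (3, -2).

Arc-length functional: J[y] = ∫ sqrt(1 + (y')^2) dx.
Lagrangian L = sqrt(1 + (y')^2) has no explicit y dependence, so ∂L/∂y = 0 and the Euler-Lagrange equation gives
    d/dx( y' / sqrt(1 + (y')^2) ) = 0  ⇒  y' / sqrt(1 + (y')^2) = const.
Hence y' is constant, so y(x) is affine.
Fitting the endpoints (-4, -4) and (3, -2):
    slope m = ((-2) − (-4)) / (3 − (-4)) = 2/7,
    intercept c = (-4) − m·(-4) = -20/7.
Extremal: y(x) = (2/7) x - 20/7.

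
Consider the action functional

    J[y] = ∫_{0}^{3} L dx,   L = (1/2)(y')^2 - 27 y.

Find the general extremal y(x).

The Lagrangian is L = (1/2)(y')^2 - 27 y.
∂L/∂y = -27.
∂L/∂y' = y'.
The Euler-Lagrange equation d/dx(∂L/∂y') − ∂L/∂y = 0 becomes:
    y'' + 27 = 0
General solution: y(x) = -(27/2) x^2 + A x + B, where A and B are arbitrary constants fixed by the endpoint conditions.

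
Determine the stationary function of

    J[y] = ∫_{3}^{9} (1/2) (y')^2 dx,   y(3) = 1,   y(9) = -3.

The Lagrangian is L = (1/2) (y')^2.
Compute ∂L/∂y = 0, ∂L/∂y' = y'.
The Euler-Lagrange equation d/dx(∂L/∂y') − ∂L/∂y = 0 reduces to
    y'' = 0.
Its general solution is
    y(x) = A x + B,
with A, B fixed by the endpoint conditions.
Applying the endpoint conditions y(3) = 1 and y(9) = -3: solve A·3 + B = 1 and A·9 + B = -3. Subtracting gives A(9 − 3) = -3 − 1, so A = -2/3, and B = 1 − A·3 = 3. Therefore
    y(x) = (-2/3) x + 3.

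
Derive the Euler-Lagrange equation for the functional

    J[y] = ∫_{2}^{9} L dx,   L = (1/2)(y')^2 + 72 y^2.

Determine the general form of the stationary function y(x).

The Lagrangian is L = (1/2)(y')^2 + 72 y^2.
∂L/∂y = 144y.
∂L/∂y' = y'.
The Euler-Lagrange equation d/dx(∂L/∂y') − ∂L/∂y = 0 becomes:
    y'' - 144 y = 0
General solution: y(x) = A e^(12x) + B e^(-12x), where A and B are arbitrary constants fixed by the endpoint conditions.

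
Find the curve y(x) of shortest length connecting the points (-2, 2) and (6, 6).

Arc-length functional: J[y] = ∫ sqrt(1 + (y')^2) dx.
Lagrangian L = sqrt(1 + (y')^2) has no explicit y dependence, so ∂L/∂y = 0 and the Euler-Lagrange equation gives
    d/dx( y' / sqrt(1 + (y')^2) ) = 0  ⇒  y' / sqrt(1 + (y')^2) = const.
Hence y' is constant, so y(x) is affine.
Fitting the endpoints (-2, 2) and (6, 6):
    slope m = (6 − 2) / (6 − (-2)) = 1/2,
    intercept c = 2 − m·(-2) = 3.
Extremal: y(x) = (1/2) x + 3.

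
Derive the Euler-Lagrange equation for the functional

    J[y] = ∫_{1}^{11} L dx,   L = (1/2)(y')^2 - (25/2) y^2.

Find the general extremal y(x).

The Lagrangian is L = (1/2)(y')^2 - (25/2) y^2.
∂L/∂y = -25y.
∂L/∂y' = y'.
The Euler-Lagrange equation d/dx(∂L/∂y') − ∂L/∂y = 0 becomes:
    y'' + 25 y = 0
General solution: y(x) = A sin(5x) + B cos(5x), where A and B are arbitrary constants fixed by the endpoint conditions.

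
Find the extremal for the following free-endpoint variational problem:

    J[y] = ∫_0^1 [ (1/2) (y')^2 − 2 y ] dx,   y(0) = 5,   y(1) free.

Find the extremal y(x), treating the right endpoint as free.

The Lagrangian L = (1/2) (y')^2 − 2 y gives
    ∂L/∂y = −2,   ∂L/∂y' = y'.
Euler-Lagrange: d/dx(y') − (−2) = 0, i.e. y'' + 2 = 0, so
    y(x) = −(2/2) x^2 + C1 x + C2.
Fixed left endpoint y(0) = 5 ⇒ C2 = 5.
The right endpoint x = 1 is free, so the natural (transversality) condition is ∂L/∂y' |_{x=1} = 0, i.e. y'(1) = 0.
Compute y'(x) = −2 x + C1, so y'(1) = −2 + C1 = 0 ⇒ C1 = 2.
Therefore the extremal is
    y(x) = −x^2 + 2 x + 5.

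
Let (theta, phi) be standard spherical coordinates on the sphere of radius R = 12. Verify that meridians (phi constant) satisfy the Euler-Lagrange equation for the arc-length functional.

On the sphere of radius R = 12 with spherical coordinates (θ, φ), the induced metric is
    ds^2 = 144(dθ^2 + sin^2(θ) dφ^2).
Using θ as the parameter, the arc-length functional becomes
    J[φ] = ∫ 12 sqrt(1 + sin^2(θ) (dφ/dθ)^2) dθ.
So L = 12 sqrt(1 + sin^2(θ) φ'^2). Compute
    ∂L/∂φ = 0  (L has no explicit φ dependence),
    ∂L/∂φ' = 12 sin^2(θ) φ' / sqrt(1 + sin^2(θ) φ'^2).
For the candidate φ(θ) = c (constant), φ' = 0, so ∂L/∂φ' evaluated along the candidate vanishes, and ∂L/∂φ is identically zero. Hence
    d/dθ(∂L/∂φ') − ∂L/∂φ = 0
is satisfied. Therefore meridians φ = const are extremals of arc length — they are geodesics on the sphere.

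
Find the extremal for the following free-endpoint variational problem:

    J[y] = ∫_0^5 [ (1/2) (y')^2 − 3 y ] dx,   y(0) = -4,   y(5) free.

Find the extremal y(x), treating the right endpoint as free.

The Lagrangian L = (1/2) (y')^2 − 3 y gives
    ∂L/∂y = −3,   ∂L/∂y' = y'.
Euler-Lagrange: d/dx(y') − (−3) = 0, i.e. y'' + 3 = 0, so
    y(x) = −(3/2) x^2 + C1 x + C2.
Fixed left endpoint y(0) = -4 ⇒ C2 = -4.
The right endpoint x = 5 is free, so the natural (transversality) condition is ∂L/∂y' |_{x=5} = 0, i.e. y'(5) = 0.
Compute y'(x) = −3 x + C1, so y'(5) = −15 + C1 = 0 ⇒ C1 = 15.
Therefore the extremal is
    y(x) = −(3/2) x^2 + 15 x − 4.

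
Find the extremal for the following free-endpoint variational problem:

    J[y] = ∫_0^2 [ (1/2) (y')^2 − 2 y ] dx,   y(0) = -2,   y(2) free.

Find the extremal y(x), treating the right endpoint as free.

The Lagrangian L = (1/2) (y')^2 − 2 y gives
    ∂L/∂y = −2,   ∂L/∂y' = y'.
Euler-Lagrange: d/dx(y') − (−2) = 0, i.e. y'' + 2 = 0, so
    y(x) = −(2/2) x^2 + C1 x + C2.
Fixed left endpoint y(0) = -2 ⇒ C2 = -2.
The right endpoint x = 2 is free, so the natural (transversality) condition is ∂L/∂y' |_{x=2} = 0, i.e. y'(2) = 0.
Compute y'(x) = −2 x + C1, so y'(2) = −4 + C1 = 0 ⇒ C1 = 4.
Therefore the extremal is
    y(x) = −x^2 + 4 x − 2.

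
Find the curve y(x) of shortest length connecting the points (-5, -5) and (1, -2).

Arc-length functional: J[y] = ∫ sqrt(1 + (y')^2) dx.
Lagrangian L = sqrt(1 + (y')^2) has no explicit y dependence, so ∂L/∂y = 0 and the Euler-Lagrange equation gives
    d/dx( y' / sqrt(1 + (y')^2) ) = 0  ⇒  y' / sqrt(1 + (y')^2) = const.
Hence y' is constant, so y(x) is affine.
Fitting the endpoints (-5, -5) and (1, -2):
    slope m = ((-2) − (-5)) / (1 − (-5)) = 1/2,
    intercept c = (-5) − m·(-5) = -5/2.
Extremal: y(x) = (1/2) x - 5/2.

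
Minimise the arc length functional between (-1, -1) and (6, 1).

Arc-length functional: J[y] = ∫ sqrt(1 + (y')^2) dx.
Lagrangian L = sqrt(1 + (y')^2) has no explicit y dependence, so ∂L/∂y = 0 and the Euler-Lagrange equation gives
    d/dx( y' / sqrt(1 + (y')^2) ) = 0  ⇒  y' / sqrt(1 + (y')^2) = const.
Hence y' is constant, so y(x) is affine.
Fitting the endpoints (-1, -1) and (6, 1):
    slope m = (1 − (-1)) / (6 − (-1)) = 2/7,
    intercept c = (-1) − m·(-1) = -5/7.
Extremal: y(x) = (2/7) x - 5/7.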